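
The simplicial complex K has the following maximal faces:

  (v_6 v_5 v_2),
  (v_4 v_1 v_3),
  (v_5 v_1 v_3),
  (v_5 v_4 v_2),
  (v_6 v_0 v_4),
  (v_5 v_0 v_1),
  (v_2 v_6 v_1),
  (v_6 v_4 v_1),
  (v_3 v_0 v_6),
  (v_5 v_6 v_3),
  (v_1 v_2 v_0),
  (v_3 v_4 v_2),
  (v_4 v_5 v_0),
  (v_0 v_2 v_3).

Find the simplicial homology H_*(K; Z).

H_0 = Z,  H_1 = Z^2,  H_2 = Z.

Order the vertices as v_0 < v_1 < v_2 < v_3 < v_4 < v_5 < v_6. Listing each simplex with vertices in this order, K has dimension 2 with simplices:

  0-simplices (7): [v_0], [v_1], [v_2], [v_3], [v_4], [v_5], [v_6]
  1-simplices (21): (21 of them)
  2-simplices (14): (14 of them)

Hence C_0 ≅ Z^7, C_1 ≅ Z^21, C_2 ≅ Z^14.

∂_1: C_1 → C_0 is given by ∂[p,q] = [q] − [p]. For instance
  ∂[v_1,v_4] = [v_4] − [v_1].
The resulting 7×21 matrix has rank 6, and its Smith normal form has invariant factors (1,1,1,1,1,1).

The boundary map ∂_2: C_2 → C_1 sends each 2-simplex [p,q,r] to [q,r] − [p,r] + [p,q]. For instance
  ∂[v_1,v_3,v_5] = [v_3,v_5] − [v_1,v_5] + [v_1,v_3],
  ∂[v_0,v_1,v_5] = [v_1,v_5] − [v_0,v_5] + [v_0,v_1].
The resulting 21×14 matrix has rank 13, and its Smith normal form has invariant factors (1,1,1,1,1,1,1,1,1,1,1,1,1).

Now H_k = ker ∂_k / im ∂_{k+1}, so:

  H_0: rank C_0 − rank ∂_1 = 7 − 6 = 1, and the invariant factors of ∂_1 are all 1, so H_0 ≅ Z.
  H_1: rank ker ∂_1 − rank ∂_2 = (21 − 6) − 13 = 2, and the invariant factors of ∂_2 are all 1, so H_1 ≅ Z^2.
  H_2: rank ker ∂_2 − rank ∂_3 = (14 − 13) − 0 = 1, and there is no ∂_3, so H_2 ≅ Z.

As a check, the Euler characteristic is 7 − 21 + 14 = 0, which agrees with 1 − 2 + 1 = 0.
(K is a triangulation of the torus T^2.)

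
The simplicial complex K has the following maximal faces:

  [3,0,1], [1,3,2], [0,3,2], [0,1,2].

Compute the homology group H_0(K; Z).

K has 4 vertices, 6 edges, 4 triangles.
rank ∂_0 = 0, rank ∂_1 = 3 ⇒ b_0 = 4 − 0 − 3 = 1; all invariant factors of ∂_1 are 1 so no torsion. So H_0 = Z.

H_0 = Z.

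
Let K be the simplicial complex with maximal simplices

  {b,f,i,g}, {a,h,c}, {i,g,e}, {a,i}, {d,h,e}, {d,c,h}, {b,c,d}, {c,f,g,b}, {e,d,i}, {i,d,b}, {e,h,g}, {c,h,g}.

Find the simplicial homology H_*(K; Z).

Take the total order a < b < c < d < e < f < g < h < i on the vertex set. Then K (dimension 3) consists of the simplices:

  0-simplices (9): a, b, c, d, e, f, g, h, i
  1-simplices (22): ac, ah, ai, bc, bd, bf, bg, bi, cd, cf, cg, ch, de, dh, di, eg, eh, ei, fg, fi, gh, gi
  2-simplices (16): ach, bcd, bcf, bcg, bdi, bfg, bfi, bgi, cdh, cfg, cgh, deh, dei, egh, egi, fgi
  3-simplices (2): bcfg, bfgi

giving chain groups C_0 ≅ Z^9, C_1 ≅ Z^22, C_2 ≅ Z^16, C_3 ≅ Z^2.

The boundary map ∂_1: C_1 → C_0 is given by ∂[p,q] = [q] − [p]. For instance
  ∂bc = c − b.
The resulting 9×22 matrix has rank 8, and its Smith normal form has invariant factors (1,1,1,1,1,1,1,1).

Boundary ∂_2: C_2 → C_1 acts by ∂[p,q,r] = [q,r] − [p,r] + [p,q]. For instance
  ∂bcg = cg − bg + bc,
  ∂dei = ei − di + de.
As a 22×16 matrix over Z this has rank 13, with invariant factors (1,1,1,1,1,1,1,1,1,1,1,1,1).

The boundary map ∂_3: C_3 → C_2 sends each 3-simplex σ to the alternating sum Σ_i (−1)^i (σ with its i-th vertex removed). For instance
  ∂bfgi = fgi − bgi + bfi − bfg,
  ∂bcfg = cfg − bfg + bcg − bcf.
The resulting 16×2 matrix has rank 2, and its Smith normal form has invariant factors (1,1).

Reading off H_k = ker ∂_k / im ∂_{k+1}:

  H_0: rank C_0 − rank ∂_1 = 9 − 8 = 1, and the invariant factors of ∂_1 are all 1, so H_0 ≅ Z.
  H_1: rank ker ∂_1 − rank ∂_2 = (22 − 8) − 13 = 1, and the invariant factors of ∂_2 are all 1, so H_1 ≅ Z.
  H_2: rank ker ∂_2 − rank ∂_3 = (16 − 13) − 2 = 1, and the invariant factors of ∂_3 are all 1, so H_2 ≅ Z.
  H_3: rank ker ∂_3 − rank ∂_4 = (2 − 2) − 0 = 0, and there is no ∂_4, so H_3 ≅ 0.

H_0 ≅ Z,  H_1 ≅ Z,  H_2 ≅ Z,  H_3 = 0.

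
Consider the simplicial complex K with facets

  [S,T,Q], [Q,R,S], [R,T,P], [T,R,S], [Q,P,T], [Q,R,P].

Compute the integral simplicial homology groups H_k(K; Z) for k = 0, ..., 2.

We work with the vertex ordering P < Q < R < S < T. The simplices of K, each written with vertices in increasing order, are:

  0-simplices (5): P, Q, R, S, T
  1-simplices (9): PQ, PR, PT, QR, QS, QT, RS, RT, ST
  2-simplices (6): PQR, PQT, PRT, QRS, QST, RST

giving chain groups C_0 ≅ Z^5, C_1 ≅ Z^9, C_2 ≅ Z^6.

∂_1: C_1 → C_0 sends each edge [p,q] (with p < q) to q − p.
The 5×9 boundary matrix has rank 4 and Smith normal form diag(1,1,1,1).

Boundary ∂_2: C_2 → C_1 sends each 2-simplex [p,q,r] to [q,r] − [p,r] + [p,q]. For instance
  ∂PQT = QT − PT + PQ,
  ∂QRS = RS − QS + QR.
This gives a 9×6 integer matrix of rank 5; reducing to Smith normal form yields diagonal entries (1,1,1,1,1).

Computing H_k = (kernel of ∂_k) / (image of ∂_{k+1}):

  H_0: rank C_0 − rank ∂_1 = 5 − 4 = 1, and the invariant factors of ∂_1 are all 1, so H_0 = Z.
  H_1: rank ker ∂_1 − rank ∂_2 = (9 − 4) − 5 = 0, and the invariant factors of ∂_2 are all 1, so H_1 = 0.
  H_2: rank ker ∂_2 − rank ∂_3 = (6 − 5) − 0 = 1, and there is no ∂_3, so H_2 = Z.

As a check, the Euler characteristic is 5 − 9 + 6 = 2, which agrees with 1 − 0 + 1 = 2.
(K is a triangulation of the 2-sphere S^2.)

H_0 = Z,  H_1 = 0,  H_2 = Z.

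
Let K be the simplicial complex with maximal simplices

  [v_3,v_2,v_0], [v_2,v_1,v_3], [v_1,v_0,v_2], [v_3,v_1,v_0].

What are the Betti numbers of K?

We work with the vertex ordering v_0 < v_1 < v_2 < v_3. The simplices of K, each written with vertices in increasing order, are:

  0-simplices (4): [v_0], [v_1], [v_2], [v_3]
  1-simplices (6): [v_0,v_1], [v_0,v_2], [v_0,v_3], [v_1,v_2], [v_1,v_3], [v_2,v_3]
  2-simplices (4): [v_0,v_1,v_2], [v_0,v_1,v_3], [v_0,v_2,v_3], [v_1,v_2,v_3]

Hence C_0 ≅ Z^4, C_1 ≅ Z^6, C_2 ≅ Z^4.

∂_1: C_1 → C_0 sends each edge [p,q] (with p < q) to q − p. For instance
  ∂[v_0,v_2] = [v_2] − [v_0].
This gives a 4×6 integer matrix of rank 3; reducing to Smith normal form yields diagonal entries (1,1,1).

Boundary ∂_2: C_2 → C_1 acts by ∂[p,q,r] = [q,r] − [p,r] + [p,q]. For instance
  ∂[v_0,v_1,v_2] = [v_1,v_2] − [v_0,v_2] + [v_0,v_1],
  ∂[v_0,v_1,v_3] = [v_1,v_3] − [v_0,v_3] + [v_0,v_1].
The resulting 6×4 matrix has rank 3, and its Smith normal form has invariant factors (1,1,1).

Reading off H_k = ker ∂_k / im ∂_{k+1}:

  H_0: rank C_0 − rank ∂_1 = 4 − 3 = 1, and the invariant factors of ∂_1 are all 1, so H_0 ≅ Z.
  H_1: rank ker ∂_1 − rank ∂_2 = (6 − 3) − 3 = 0, and the invariant factors of ∂_2 are all 1, so H_1 ≅ 0.
  H_2: rank ker ∂_2 − rank ∂_3 = (4 − 3) − 0 = 1, and there is no ∂_3, so H_2 ≅ Z.

(K is a triangulation of the 2-sphere S^2.)

Hence the Betti numbers are b_0 = 1, b_1 = 0, b_2 = 1.

b_0 = 1, b_1 = 0, b_2 = 1.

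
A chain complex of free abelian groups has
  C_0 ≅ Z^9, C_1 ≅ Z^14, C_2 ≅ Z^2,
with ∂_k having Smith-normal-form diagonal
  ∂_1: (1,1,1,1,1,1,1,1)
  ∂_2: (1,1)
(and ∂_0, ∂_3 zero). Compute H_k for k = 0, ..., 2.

H_0 ≅ Z,  H_1 ≅ Z^4,  H_2 = 0.

H_0: b_0 = 9 − 0 − 8 = 1; torsion from ∂_1 factors > 1: none. So H_0 ≅ Z.
H_1: b_1 = 14 − 8 − 2 = 4; torsion from ∂_2 factors > 1: none. So H_1 ≅ Z^4.
H_2: b_2 = 2 − 2 − 0 = 0; torsion from ∂_3 factors > 1: none. So H_2 ≅ 0.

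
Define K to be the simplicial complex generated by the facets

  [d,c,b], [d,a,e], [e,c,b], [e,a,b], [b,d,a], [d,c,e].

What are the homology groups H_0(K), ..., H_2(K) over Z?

Order the vertices as a < b < c < d < e. Listing each simplex with vertices in this order, K has dimension 2 with simplices:

  0-simplices (5): a, b, c, d, e
  1-simplices (9): ab, ad, ae, bc, bd, be, cd, ce, de
  2-simplices (6): abd, abe, ade, bcd, bce, cde

so the chain groups are C_0 ≅ Z^5, C_1 ≅ Z^9, C_2 ≅ Z^6.

∂_1: C_1 → C_0 maps an edge to its endpoints' difference, ∂[p,q] = q − p.
The 5×9 boundary matrix has rank 4 and Smith normal form diag(1,1,1,1).

∂_2: C_2 → C_1 acts by ∂[p,q,r] = [q,r] − [p,r] + [p,q]. For instance
  ∂bcd = cd − bd + bc,
  ∂ade = de − ae + ad.
The 9×6 boundary matrix has rank 5 and Smith normal form diag(1,1,1,1,1).

Computing H_k = (kernel of ∂_k) / (image of ∂_{k+1}):

  H_0: rank C_0 − rank ∂_1 = 5 − 4 = 1, and the invariant factors of ∂_1 are all 1, so H_0 ≅ Z.
  H_1: rank ker ∂_1 − rank ∂_2 = (9 − 4) − 5 = 0, and the invariant factors of ∂_2 are all 1, so H_1 ≅ 0.
  H_2: rank ker ∂_2 − rank ∂_3 = (6 − 5) − 0 = 1, and there is no ∂_3, so H_2 ≅ Z.

(K is a triangulation of the 2-sphere S^2.)

H_0 = Z,  H_1 = 0,  H_2 = Z.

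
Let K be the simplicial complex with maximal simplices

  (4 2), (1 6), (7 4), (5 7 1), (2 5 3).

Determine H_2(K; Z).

We work with the vertex ordering 1 < 2 < 3 < 4 < 5 < 6 < 7. The simplices of K, each written with vertices in increasing order, are:

  0-simplices (7): [1], [2], [3], [4], [5], [6], [7]
  1-simplices (9): [1,5], [1,6], [1,7], [2,3], [2,4], [2,5], [3,5], [4,7], [5,7]
  2-simplices (2): [1,5,7], [2,3,5]

Hence C_0 ≅ Z^7, C_1 ≅ Z^9, C_2 ≅ Z^2.

The boundary map ∂_1: C_1 → C_0 sends each edge [p,q] (with p < q) to q − p. For instance
  ∂[4,7] = [7] − [4].
As a 7×9 matrix over Z this has rank 6, with invariant factors (1,1,1,1,1,1).

The boundary map ∂_2: C_2 → C_1 sends each 2-simplex [p,q,r] to [q,r] − [p,r] + [p,q]. For instance
  ∂[2,3,5] = [3,5] − [2,5] + [2,3],
  ∂[1,5,7] = [5,7] − [1,7] + [1,5].
As a 9×2 matrix over Z this has rank 2, with invariant factors (1,1).

Computing H_k = (kernel of ∂_k) / (image of ∂_{k+1}):

  H_2: rank ker ∂_2 − rank ∂_3 = (2 − 2) − 0 = 0, and there is no ∂_3, so H_2 = 0.

H_2 = 0.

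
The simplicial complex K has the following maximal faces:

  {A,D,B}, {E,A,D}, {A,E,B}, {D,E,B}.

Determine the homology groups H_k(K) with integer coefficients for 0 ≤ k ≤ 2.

H_0 = Z,  H_1 = 0,  H_2 = Z.

Order the vertices as A < B < D < E. Listing each simplex with vertices in this order, K has dimension 2 with simplices:

  0-simplices (4): A, B, D, E
  1-simplices (6): AB, AD, AE, BD, BE, DE
  2-simplices (4): ABD, ABE, ADE, BDE

Hence C_0 ≅ Z^4, C_1 ≅ Z^6, C_2 ≅ Z^4.

∂_1: C_1 → C_0 is given by ∂[p,q] = [q] − [p].
This gives a 4×6 integer matrix of rank 3; reducing to Smith normal form yields diagonal entries (1,1,1).

Boundary ∂_2: C_2 → C_1 maps a triangle to the signed sum of its edges. For instance
  ∂ADE = DE − AE + AD,
  ∂ABE = BE − AE + AB.
The resulting 6×4 matrix has rank 3, and its Smith normal form has invariant factors (1,1,1).

From H_k ≅ ker(∂_k) / im(∂_{k+1}) we obtain:

  H_0: rank C_0 − rank ∂_1 = 4 − 3 = 1, and the invariant factors of ∂_1 are all 1, so H_0 = Z.
  H_1: rank ker ∂_1 − rank ∂_2 = (6 − 3) − 3 = 0, and the invariant factors of ∂_2 are all 1, so H_1 = 0.
  H_2: rank ker ∂_2 − rank ∂_3 = (4 − 3) − 0 = 1, and there is no ∂_3, so H_2 = Z.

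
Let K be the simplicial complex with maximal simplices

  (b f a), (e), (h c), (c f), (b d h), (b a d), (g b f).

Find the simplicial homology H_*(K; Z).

H_0 = Z^2,  H_1 = Z,  H_2 = 0.

Order the vertices as a < b < c < d < e < f < g < h. Listing each simplex with vertices in this order, K has dimension 2 with simplices:

  0-simplices (8): a, b, c, d, e, f, g, h
  1-simplices (11): ab, ad, af, bd, bf, bg, bh, cf, ch, dh, fg
  2-simplices (4): abd, abf, bdh, bfg

so the chain groups are C_0 ≅ Z^8, C_1 ≅ Z^11, C_2 ≅ Z^4.

∂_1: C_1 → C_0 sends each edge [p,q] (with p < q) to q − p. For instance
  ∂bg = g − b.
This gives a 8×11 integer matrix of rank 6; reducing to Smith normal form yields diagonal entries (1,1,1,1,1,1).

The boundary map ∂_2: C_2 → C_1 maps a triangle to the signed sum of its edges. For instance
  ∂bfg = fg − bg + bf,
  ∂abd = bd − ad + ab.
This gives a 11×4 integer matrix of rank 4; reducing to Smith normal form yields diagonal entries (1,1,1,1).

Computing H_k = (kernel of ∂_k) / (image of ∂_{k+1}):

  H_0: rank C_0 − rank ∂_1 = 8 − 6 = 2, and the invariant factors of ∂_1 are all 1, so H_0 = Z^2.
  H_1: rank ker ∂_1 − rank ∂_2 = (11 − 6) − 4 = 1, and the invariant factors of ∂_2 are all 1, so H_1 = Z.
  H_2: rank ker ∂_2 − rank ∂_3 = (4 − 4) − 0 = 0, and there is no ∂_3, so H_2 = 0.

As a check, the Euler characteristic is 8 − 11 + 4 = 1, which agrees with 2 − 1 + 0 = 1.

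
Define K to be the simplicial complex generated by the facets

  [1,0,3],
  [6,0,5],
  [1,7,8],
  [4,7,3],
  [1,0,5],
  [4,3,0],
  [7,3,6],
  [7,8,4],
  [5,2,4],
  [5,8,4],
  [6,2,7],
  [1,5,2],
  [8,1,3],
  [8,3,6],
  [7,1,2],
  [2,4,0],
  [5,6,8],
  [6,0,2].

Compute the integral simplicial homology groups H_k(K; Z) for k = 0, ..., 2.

Order the vertices as 0 < 1 < 2 < 3 < 4 < 5 < 6 < 7 < 8. Listing each simplex with vertices in this order, K has dimension 2 with simplices:

  0-simplices (9): [0], [1], [2], [3], [4], [5], [6], [7], [8]
  1-simplices (27): (27 of them)
  2-simplices (18): [0,1,3], [0,1,5], [0,2,4], [0,2,6], [0,3,4], [0,5,6], [1,2,5], [1,2,7], [1,3,8], [1,7,8], [2,4,5], [2,6,7], [3,4,7], [3,6,7], [3,6,8], [4,5,8], [4,7,8], [5,6,8]

so the chain groups are C_0 ≅ Z^9, C_1 ≅ Z^27, C_2 ≅ Z^18.

The boundary map ∂_1: C_1 → C_0 maps an edge to its endpoints' difference, ∂[p,q] = q − p.
The 9×27 boundary matrix has rank 8 and Smith normal form diag(1,1,1,1,1,1,1,1).

∂_2: C_2 → C_1 acts by ∂[p,q,r] = [q,r] − [p,r] + [p,q]. For instance
  ∂[0,1,5] = [1,5] − [0,5] + [0,1],
  ∂[1,3,8] = [3,8] − [1,8] + [1,3].
The 27×18 boundary matrix has rank 18 and Smith normal form diag(1,1,1,1,1,1,1,1,1,1,1,1,1,1,1,1,1,2).

From H_k ≅ ker(∂_k) / im(∂_{k+1}) we obtain:

  H_0: rank C_0 − rank ∂_1 = 9 − 8 = 1, and the invariant factors of ∂_1 are all 1, so H_0 = Z.
  H_1: rank ker ∂_1 − rank ∂_2 = (27 − 8) − 18 = 1, and ∂_2 has invariant factor 2 > 1, so H_1 = Z ⊕ Z/2Z.
  H_2: rank ker ∂_2 − rank ∂_3 = (18 − 18) − 0 = 0, and there is no ∂_3, so H_2 = 0.

(K is a triangulation of the Klein bottle.)

H_0 ≅ Z,  H_1 ≅ Z ⊕ Z/2Z,  H_2 = 0.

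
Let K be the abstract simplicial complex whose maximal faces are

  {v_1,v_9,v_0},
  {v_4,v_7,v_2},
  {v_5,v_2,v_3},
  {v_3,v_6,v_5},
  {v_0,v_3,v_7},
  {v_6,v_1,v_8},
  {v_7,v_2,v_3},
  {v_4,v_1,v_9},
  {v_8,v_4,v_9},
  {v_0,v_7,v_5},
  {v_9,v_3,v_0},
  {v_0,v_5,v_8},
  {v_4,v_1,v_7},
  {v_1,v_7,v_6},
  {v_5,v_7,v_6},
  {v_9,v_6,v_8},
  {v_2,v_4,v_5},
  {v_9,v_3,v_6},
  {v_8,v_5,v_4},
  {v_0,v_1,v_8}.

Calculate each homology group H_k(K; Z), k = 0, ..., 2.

We work with the vertex ordering v_0 < v_1 < v_2 < v_3 < v_4 < v_5 < v_6 < v_7 < v_8 < v_9. The simplices of K, each written with vertices in increasing order, are:

  0-simplices (10): [v_0], [v_1], [v_2], [v_3], [v_4], [v_5], [v_6], [v_7], [v_8], [v_9]
  1-simplices (30): (30 of them)
  2-simplices (20): (20 of them)

Hence C_0 ≅ Z^10, C_1 ≅ Z^30, C_2 ≅ Z^20.

Boundary ∂_1: C_1 → C_0 is given by ∂[p,q] = [q] − [p].
The resulting 10×30 matrix has rank 9, and its Smith normal form has invariant factors (1,1,1,1,1,1,1,1,1).

The boundary map ∂_2: C_2 → C_1 maps a triangle to the signed sum of its edges. For instance
  ∂[v_2,v_4,v_7] = [v_4,v_7] − [v_2,v_7] + [v_2,v_4],
  ∂[v_0,v_5,v_7] = [v_5,v_7] − [v_0,v_7] + [v_0,v_5].
As a 30×20 matrix over Z this has rank 20, with invariant factors (1,1,1,1,1,1,1,1,1,1,1,1,1,1,1,1,1,1,1,2).

Computing H_k = (kernel of ∂_k) / (image of ∂_{k+1}):

  H_0: rank C_0 − rank ∂_1 = 10 − 9 = 1, and the invariant factors of ∂_1 are all 1, so H_0 = Z.
  H_1: rank ker ∂_1 − rank ∂_2 = (30 − 9) − 20 = 1, and ∂_2 has invariant factor 2 > 1, so H_1 = Z ⊕ Z_2.
  H_2: rank ker ∂_2 − rank ∂_3 = (20 − 20) − 0 = 0, and there is no ∂_3, so H_2 = 0.

As a check, the Euler characteristic is 10 − 30 + 20 = 0, which agrees with 1 − 1 + 0 = 0.
(K is a triangulation of the Klein bottle.)

H_0 = Z,  H_1 = Z ⊕ Z_2,  H_2 = 0.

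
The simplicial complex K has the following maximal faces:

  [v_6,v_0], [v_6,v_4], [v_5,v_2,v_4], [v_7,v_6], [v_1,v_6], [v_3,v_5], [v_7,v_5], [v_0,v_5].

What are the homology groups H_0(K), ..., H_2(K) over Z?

We work with the vertex ordering v_0 < v_1 < v_2 < v_3 < v_4 < v_5 < v_6 < v_7. The simplices of K, each written with vertices in increasing order, are:

  0-simplices (8): [v_0], [v_1], [v_2], [v_3], [v_4], [v_5], [v_6], [v_7]
  1-simplices (10): [v_0,v_5], [v_0,v_6], [v_1,v_6], [v_2,v_4], [v_2,v_5], [v_3,v_5], [v_4,v_5], [v_4,v_6], [v_5,v_7], [v_6,v_7]
  2-simplices (1): [v_2,v_4,v_5]

Hence C_0 ≅ Z^8, C_1 ≅ Z^10, C_2 ≅ Z^1.

∂_1: C_1 → C_0 maps an edge to its endpoints' difference, ∂[p,q] = q − p.
The resulting 8×10 matrix has rank 7, and its Smith normal form has invariant factors (1,1,1,1,1,1,1).

Boundary ∂_2: C_2 → C_1 sends each 2-simplex [p,q,r] to [q,r] − [p,r] + [p,q]. For instance
  ∂[v_2,v_4,v_5] = [v_4,v_5] − [v_2,v_5] + [v_2,v_4].
The 10×1 boundary matrix has rank 1 and Smith normal form diag(1).

From H_k ≅ ker(∂_k) / im(∂_{k+1}) we obtain:

  H_0: rank C_0 − rank ∂_1 = 8 − 7 = 1, and the invariant factors of ∂_1 are all 1, so H_0 = Z.
  H_1: rank ker ∂_1 − rank ∂_2 = (10 − 7) − 1 = 2, and the invariant factors of ∂_2 are all 1, so H_1 = Z^2.
  H_2: rank ker ∂_2 − rank ∂_3 = (1 − 1) − 0 = 0, and there is no ∂_3, so H_2 = 0.

H_0 = Z,  H_1 = Z^2,  H_2 = 0.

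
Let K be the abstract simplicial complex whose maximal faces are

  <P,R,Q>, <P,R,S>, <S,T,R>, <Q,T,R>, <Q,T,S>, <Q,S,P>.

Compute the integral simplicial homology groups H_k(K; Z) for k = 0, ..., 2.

Order the vertices as P < Q < R < S < T. Listing each simplex with vertices in this order, K has dimension 2 with simplices:

  0-simplices (5): P, Q, R, S, T
  1-simplices (9): PQ, PR, PS, QR, QS, QT, RS, RT, ST
  2-simplices (6): PQR, PQS, PRS, QRT, QST, RST

Hence C_0 ≅ Z^5, C_1 ≅ Z^9, C_2 ≅ Z^6.

∂_1: C_1 → C_0 sends each edge [p,q] (with p < q) to q − p. For instance
  ∂QR = R − Q.
This gives a 5×9 integer matrix of rank 4; reducing to Smith normal form yields diagonal entries (1,1,1,1).

Boundary ∂_2: C_2 → C_1 sends each 2-simplex [p,q,r] to [q,r] − [p,r] + [p,q]. For instance
  ∂PQR = QR − PR + PQ,
  ∂PQS = QS − PS + PQ.
As a 9×6 matrix over Z this has rank 5, with invariant factors (1,1,1,1,1).

From H_k ≅ ker(∂_k) / im(∂_{k+1}) we obtain:

  H_0: rank C_0 − rank ∂_1 = 5 − 4 = 1, and the invariant factors of ∂_1 are all 1, so H_0 = Z.
  H_1: rank ker ∂_1 − rank ∂_2 = (9 − 4) − 5 = 0, and the invariant factors of ∂_2 are all 1, so H_1 = 0.
  H_2: rank ker ∂_2 − rank ∂_3 = (6 − 5) − 0 = 1, and there is no ∂_3, so H_2 = Z.

As a check, the Euler characteristic is 5 − 9 + 6 = 2, which agrees with 1 − 0 + 1 = 2.

H_0 ≅ Z,  H_1 = 0,  H_2 ≅ Z.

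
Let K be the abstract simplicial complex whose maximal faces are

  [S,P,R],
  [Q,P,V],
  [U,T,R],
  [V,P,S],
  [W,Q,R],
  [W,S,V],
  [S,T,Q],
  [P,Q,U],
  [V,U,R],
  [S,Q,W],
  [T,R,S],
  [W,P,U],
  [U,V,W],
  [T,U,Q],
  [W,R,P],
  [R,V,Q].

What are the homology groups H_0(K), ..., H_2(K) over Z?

K has 8 vertices, 24 edges, 16 triangles.
rank ∂_0 = 0, rank ∂_1 = 7 ⇒ b_0 = 8 − 0 − 7 = 1; all invariant factors of ∂_1 are 1 so no torsion. So H_0 ≅ Z.
rank ∂_1 = 7, rank ∂_2 = 15 ⇒ b_1 = 24 − 7 − 15 = 2; all invariant factors of ∂_2 are 1 so no torsion. So H_1 ≅ Z^2.
rank ∂_2 = 15, rank ∂_3 = 0 ⇒ b_2 = 16 − 15 − 0 = 1. So H_2 ≅ Z.

H_0 ≅ Z,  H_1 ≅ Z^2,  H_2 ≅ Z.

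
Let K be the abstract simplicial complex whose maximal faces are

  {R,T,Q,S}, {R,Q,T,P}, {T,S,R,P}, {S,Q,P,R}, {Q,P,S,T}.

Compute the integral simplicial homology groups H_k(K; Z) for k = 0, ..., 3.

Take the total order P < Q < R < S < T on the vertex set. Then K (dimension 3) consists of the simplices:

  0-simplices (5): P, Q, R, S, T
  1-simplices (10): PQ, PR, PS, PT, QR, QS, QT, RS, RT, ST
  2-simplices (10): PQR, PQS, PQT, PRS, PRT, PST, QRS, QRT, QST, RST
  3-simplices (5): PQRS, PQRT, PQST, PRST, QRST

giving chain groups C_0 ≅ Z^5, C_1 ≅ Z^10, C_2 ≅ Z^10, C_3 ≅ Z^5.

The boundary map ∂_1: C_1 → C_0 is given by ∂[p,q] = [q] − [p].
The 5×10 boundary matrix has rank 4 and Smith normal form diag(1,1,1,1).

The boundary map ∂_2: C_2 → C_1 maps a triangle to the signed sum of its edges. For instance
  ∂QRS = RS − QS + QR,
  ∂PRT = RT − PT + PR.
The 10×10 boundary matrix has rank 6 and Smith normal form diag(1,1,1,1,1,1).

∂_3: C_3 → C_2 sends each 3-simplex σ to the alternating sum Σ_i (−1)^i (σ with its i-th vertex removed). For instance
  ∂PQRS = QRS − PRS + PQS − PQR,
  ∂PRST = RST − PST + PRT − PRS.
The 10×5 boundary matrix has rank 4 and Smith normal form diag(1,1,1,1).

Reading off H_k = ker ∂_k / im ∂_{k+1}:

  H_0: rank C_0 − rank ∂_1 = 5 − 4 = 1, and the invariant factors of ∂_1 are all 1, so H_0 = Z.
  H_1: rank ker ∂_1 − rank ∂_2 = (10 − 4) − 6 = 0, and the invariant factors of ∂_2 are all 1, so H_1 = 0.
  H_2: rank ker ∂_2 − rank ∂_3 = (10 − 6) − 4 = 0, and the invariant factors of ∂_3 are all 1, so H_2 = 0.
  H_3: rank ker ∂_3 − rank ∂_4 = (5 − 4) − 0 = 1, and there is no ∂_4, so H_3 = Z.

H_0 ≅ Z,  H_1 = 0,  H_2 = 0,  H_3 ≅ Z.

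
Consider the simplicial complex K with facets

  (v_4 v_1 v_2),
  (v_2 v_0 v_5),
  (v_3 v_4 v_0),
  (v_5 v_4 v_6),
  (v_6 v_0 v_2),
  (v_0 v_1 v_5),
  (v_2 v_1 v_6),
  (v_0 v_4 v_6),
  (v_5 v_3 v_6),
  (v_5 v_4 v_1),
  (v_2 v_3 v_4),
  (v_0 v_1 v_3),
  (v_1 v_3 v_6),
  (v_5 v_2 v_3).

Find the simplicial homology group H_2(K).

Fix the vertex order v_0 < v_1 < v_2 < v_3 < v_4 < v_5 < v_6 and write every simplex with vertices in increasing order. Then dim K = 2 and the simplices of K are:

  0-simplices (7): [v_0], [v_1], [v_2], [v_3], [v_4], [v_5], [v_6]
  1-simplices (21): (21 of them)
  2-simplices (14): (14 of them)

so the chain groups are C_0 ≅ Z^7, C_1 ≅ Z^21, C_2 ≅ Z^14.

Boundary ∂_1: C_1 → C_0 sends each edge [p,q] (with p < q) to q − p.
The resulting 7×21 matrix has rank 6, and its Smith normal form has invariant factors (1,1,1,1,1,1).

The boundary map ∂_2: C_2 → C_1 maps a triangle to the signed sum of its edges. For instance
  ∂[v_0,v_1,v_5] = [v_1,v_5] − [v_0,v_5] + [v_0,v_1],
  ∂[v_1,v_2,v_4] = [v_2,v_4] − [v_1,v_4] + [v_1,v_2].
As a 21×14 matrix over Z this has rank 13, with invariant factors (1,1,1,1,1,1,1,1,1,1,1,1,1).

Computing H_k = (kernel of ∂_k) / (image of ∂_{k+1}):

  H_2: rank ker ∂_2 − rank ∂_3 = (14 − 13) − 0 = 1, and there is no ∂_3, so H_2 ≅ Z.

H_2 = Z.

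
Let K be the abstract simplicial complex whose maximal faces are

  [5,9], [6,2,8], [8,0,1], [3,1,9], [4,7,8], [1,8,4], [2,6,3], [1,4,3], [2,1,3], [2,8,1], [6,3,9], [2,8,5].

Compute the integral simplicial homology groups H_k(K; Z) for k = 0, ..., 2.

Take the total order 0 < 1 < 2 < 3 < 4 < 5 < 6 < 7 < 8 < 9 on the vertex set. Then K (dimension 2) consists of the simplices:

  0-simplices (10): [0], [1], [2], [3], [4], [5], [6], [7], [8], [9]
  1-simplices (21): [0,1], [0,8], [1,2], [1,3], [1,4], [1,8], [1,9], [2,3], [2,5], [2,6], [2,8], [3,4], [3,6], [3,9], [4,7], [4,8], [5,8], [5,9], [6,8], [6,9], [7,8]
  2-simplices (11): [0,1,8], [1,2,3], [1,2,8], [1,3,4], [1,3,9], [1,4,8], [2,3,6], [2,5,8], [2,6,8], [3,6,9], [4,7,8]

so the chain groups are C_0 ≅ Z^10, C_1 ≅ Z^21, C_2 ≅ Z^11.

The boundary map ∂_1: C_1 → C_0 maps an edge to its endpoints' difference, ∂[p,q] = q − p. For instance
  ∂[1,9] = [9] − [1].
This gives a 10×21 integer matrix of rank 9; reducing to Smith normal form yields diagonal entries (1,1,1,1,1,1,1,1,1).

The boundary map ∂_2: C_2 → C_1 acts by ∂[p,q,r] = [q,r] − [p,r] + [p,q]. For instance
  ∂[2,6,8] = [6,8] − [2,8] + [2,6],
  ∂[1,3,9] = [3,9] − [1,9] + [1,3].
The resulting 21×11 matrix has rank 11, and its Smith normal form has invariant factors (1,1,1,1,1,1,1,1,1,1,1).

From H_k ≅ ker(∂_k) / im(∂_{k+1}) we obtain:

  H_0: rank C_0 − rank ∂_1 = 10 − 9 = 1, and the invariant factors of ∂_1 are all 1, so H_0 = Z.
  H_1: rank ker ∂_1 − rank ∂_2 = (21 − 9) − 11 = 1, and the invariant factors of ∂_2 are all 1, so H_1 = Z.
  H_2: rank ker ∂_2 − rank ∂_3 = (11 − 11) − 0 = 0, and there is no ∂_3, so H_2 = 0.

H_0 = Z,  H_1 = Z,  H_2 = 0.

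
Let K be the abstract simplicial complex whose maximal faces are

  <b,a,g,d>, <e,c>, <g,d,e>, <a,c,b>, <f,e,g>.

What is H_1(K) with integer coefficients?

Order the vertices as a < b < c < d < e < f < g. Listing each simplex with vertices in this order, K has dimension 3 with simplices:

  0-simplices (7): a, b, c, d, e, f, g
  1-simplices (13): ab, ac, ad, ag, bc, bd, bg, ce, de, dg, ef, eg, fg
  2-simplices (7): abc, abd, abg, adg, bdg, deg, efg
  3-simplices (1): abdg

giving chain groups C_0 ≅ Z^7, C_1 ≅ Z^13, C_2 ≅ Z^7, C_3 ≅ Z^1.

The boundary map ∂_1: C_1 → C_0 maps an edge to its endpoints' difference, ∂[p,q] = q − p.
The 7×13 boundary matrix has rank 6 and Smith normal form diag(1,1,1,1,1,1).

The boundary map ∂_2: C_2 → C_1 sends each 2-simplex [p,q,r] to [q,r] − [p,r] + [p,q]. For instance
  ∂bdg = dg − bg + bd,
  ∂adg = dg − ag + ad.
This gives a 13×7 integer matrix of rank 6; reducing to Smith normal form yields diagonal entries (1,1,1,1,1,1).

The boundary map ∂_3: C_3 → C_2 sends each 3-simplex σ to the alternating sum Σ_i (−1)^i (σ with its i-th vertex removed). For instance
  ∂abdg = bdg − adg + abg − abd.
The resulting 7×1 matrix has rank 1, and its Smith normal form has invariant factors (1).

From H_k ≅ ker(∂_k) / im(∂_{k+1}) we obtain:

  H_1: rank ker ∂_1 − rank ∂_2 = (13 − 6) − 6 = 1, and the invariant factors of ∂_2 are all 1, so H_1 ≅ Z.

H_1 = Z.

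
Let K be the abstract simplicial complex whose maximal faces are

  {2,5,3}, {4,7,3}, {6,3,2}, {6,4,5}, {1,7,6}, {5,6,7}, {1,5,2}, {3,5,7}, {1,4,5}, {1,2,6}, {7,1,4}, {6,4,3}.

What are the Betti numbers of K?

b_0 = 1, b_1 = 0, b_2 = 0.

We work with the vertex ordering 1 < 2 < 3 < 4 < 5 < 6 < 7. The simplices of K, each written with vertices in increasing order, are:

  0-simplices (7): [1], [2], [3], [4], [5], [6], [7]
  1-simplices (18): [1,2], [1,4], [1,5], [1,6], [1,7], [2,3], [2,5], [2,6], [3,4], [3,5], [3,6], [3,7], [4,5], [4,6], [4,7], [5,6], [5,7], [6,7]
  2-simplices (12): [1,2,5], [1,2,6], [1,4,5], [1,4,7], [1,6,7], [2,3,5], [2,3,6], [3,4,6], [3,4,7], [3,5,7], [4,5,6], [5,6,7]

Hence C_0 ≅ Z^7, C_1 ≅ Z^18, C_2 ≅ Z^12.

∂_1: C_1 → C_0 maps an edge to its endpoints' difference, ∂[p,q] = q − p.
This gives a 7×18 integer matrix of rank 6; reducing to Smith normal form yields diagonal entries (1,1,1,1,1,1).

∂_2: C_2 → C_1 acts by ∂[p,q,r] = [q,r] − [p,r] + [p,q]. For instance
  ∂[1,2,6] = [2,6] − [1,6] + [1,2],
  ∂[4,5,6] = [5,6] − [4,6] + [4,5].
As a 18×12 matrix over Z this has rank 12, with invariant factors (1,1,1,1,1,1,1,1,1,1,1,2).

Now H_k = ker ∂_k / im ∂_{k+1}, so:

  H_0: rank C_0 − rank ∂_1 = 7 − 6 = 1, and the invariant factors of ∂_1 are all 1, so H_0 ≅ Z.
  H_1: rank ker ∂_1 − rank ∂_2 = (18 − 6) − 12 = 0, and ∂_2 has invariant factor 2 > 1, so H_1 ≅ Z/2.
  H_2: rank ker ∂_2 − rank ∂_3 = (12 − 12) − 0 = 0, and there is no ∂_3, so H_2 ≅ 0.

Hence the Betti numbers are b_0 = 1, b_1 = 0, b_2 = 0.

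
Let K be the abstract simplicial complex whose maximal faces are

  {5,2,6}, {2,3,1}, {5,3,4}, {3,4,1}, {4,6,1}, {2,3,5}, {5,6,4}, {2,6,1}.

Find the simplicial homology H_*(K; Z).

H_0 = Z,  H_1 = 0,  H_2 = Z.

K has 6 vertices, 12 edges, 8 triangles.
rank ∂_0 = 0, rank ∂_1 = 5 ⇒ b_0 = 6 − 0 − 5 = 1; all invariant factors of ∂_1 are 1 so no torsion. So H_0 = Z.
rank ∂_1 = 5, rank ∂_2 = 7 ⇒ b_1 = 12 − 5 − 7 = 0; all invariant factors of ∂_2 are 1 so no torsion. So H_1 = 0.
rank ∂_2 = 7, rank ∂_3 = 0 ⇒ b_2 = 8 − 7 − 0 = 1. So H_2 = Z.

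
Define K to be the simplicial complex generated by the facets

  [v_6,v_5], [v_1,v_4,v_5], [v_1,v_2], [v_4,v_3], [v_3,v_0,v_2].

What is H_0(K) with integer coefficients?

H_0 = Z.

Take the total order v_0 < v_1 < v_2 < v_3 < v_4 < v_5 < v_6 on the vertex set. Then K (dimension 2) consists of the simplices:

  0-simplices (7): [v_0], [v_1], [v_2], [v_3], [v_4], [v_5], [v_6]
  1-simplices (9): [v_0,v_2], [v_0,v_3], [v_1,v_2], [v_1,v_4], [v_1,v_5], [v_2,v_3], [v_3,v_4], [v_4,v_5], [v_5,v_6]
  2-simplices (2): [v_0,v_2,v_3], [v_1,v_4,v_5]

Hence C_0 ≅ Z^7, C_1 ≅ Z^9, C_2 ≅ Z^2.

The boundary map ∂_1: C_1 → C_0 is given by ∂[p,q] = [q] − [p]. For instance
  ∂[v_2,v_3] = [v_3] − [v_2].
This gives a 7×9 integer matrix of rank 6; reducing to Smith normal form yields diagonal entries (1,1,1,1,1,1).

Boundary ∂_2: C_2 → C_1 maps a triangle to the signed sum of its edges. For instance
  ∂[v_1,v_4,v_5] = [v_4,v_5] − [v_1,v_5] + [v_1,v_4],
  ∂[v_0,v_2,v_3] = [v_2,v_3] − [v_0,v_3] + [v_0,v_2].
The resulting 9×2 matrix has rank 2, and its Smith normal form has invariant factors (1,1).

From H_k ≅ ker(∂_k) / im(∂_{k+1}) we obtain:

  H_0: rank C_0 − rank ∂_1 = 7 − 6 = 1, and the invariant factors of ∂_1 are all 1, so H_0 = Z.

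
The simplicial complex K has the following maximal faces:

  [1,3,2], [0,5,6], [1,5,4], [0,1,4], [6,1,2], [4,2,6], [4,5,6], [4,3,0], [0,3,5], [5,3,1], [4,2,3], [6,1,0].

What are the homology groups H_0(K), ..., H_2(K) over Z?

Take the total order 0 < 1 < 2 < 3 < 4 < 5 < 6 on the vertex set. Then K (dimension 2) consists of the simplices:

  0-simplices (7): [0], [1], [2], [3], [4], [5], [6]
  1-simplices (18): [0,1], [0,3], [0,4], [0,5], [0,6], [1,2], [1,3], [1,4], [1,5], [1,6], [2,3], [2,4], [2,6], [3,4], [3,5], [4,5], [4,6], [5,6]
  2-simplices (12): [0,1,4], [0,1,6], [0,3,4], [0,3,5], [0,5,6], [1,2,3], [1,2,6], [1,3,5], [1,4,5], [2,3,4], [2,4,6], [4,5,6]

giving chain groups C_0 ≅ Z^7, C_1 ≅ Z^18, C_2 ≅ Z^12.

∂_1: C_1 → C_0 maps an edge to its endpoints' difference, ∂[p,q] = q − p. For instance
  ∂[0,4] = [4] − [0].
As a 7×18 matrix over Z this has rank 6, with invariant factors (1,1,1,1,1,1).

The boundary map ∂_2: C_2 → C_1 sends each 2-simplex [p,q,r] to [q,r] − [p,r] + [p,q]. For instance
  ∂[1,3,5] = [3,5] − [1,5] + [1,3],
  ∂[4,5,6] = [5,6] − [4,6] + [4,5].
The resulting 18×12 matrix has rank 12, and its Smith normal form has invariant factors (1,1,1,1,1,1,1,1,1,1,1,2).

Now H_k = ker ∂_k / im ∂_{k+1}, so:

  H_0: rank C_0 − rank ∂_1 = 7 − 6 = 1, and the invariant factors of ∂_1 are all 1, so H_0 ≅ Z.
  H_1: rank ker ∂_1 − rank ∂_2 = (18 − 6) − 12 = 0, and ∂_2 has invariant factor 2 > 1, so H_1 ≅ Z/2.
  H_2: rank ker ∂_2 − rank ∂_3 = (12 − 12) − 0 = 0, and there is no ∂_3, so H_2 ≅ 0.

(K is a triangulation of the real projective plane RP^2.)

H_0 = Z,  H_1 = Z/2,  H_2 = 0.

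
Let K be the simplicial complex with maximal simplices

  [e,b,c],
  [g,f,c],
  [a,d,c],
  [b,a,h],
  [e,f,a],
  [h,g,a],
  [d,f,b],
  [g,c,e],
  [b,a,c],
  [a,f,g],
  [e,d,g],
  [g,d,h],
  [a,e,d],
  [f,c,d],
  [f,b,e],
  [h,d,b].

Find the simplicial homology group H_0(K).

H_0 ≅ Z.

Order the vertices as a < b < c < d < e < f < g < h. Listing each simplex with vertices in this order, K has dimension 2 with simplices:

  0-simplices (8): a, b, c, d, e, f, g, h
  1-simplices (24): ab, ac, ad, ae, af, ag, ah, bc, bd, be, bf, bh, cd, ce, cf, cg, de, df, dg, dh, ef, eg, fg, gh
  2-simplices (16): abc, abh, acd, ade, aef, afg, agh, bce, bdf, bdh, bef, cdf, ceg, cfg, deg, dgh

Hence C_0 ≅ Z^8, C_1 ≅ Z^24, C_2 ≅ Z^16.

Boundary ∂_1: C_1 → C_0 is given by ∂[p,q] = [q] − [p].
As a 8×24 matrix over Z this has rank 7, with invariant factors (1,1,1,1,1,1,1).

Boundary ∂_2: C_2 → C_1 acts by ∂[p,q,r] = [q,r] − [p,r] + [p,q]. For instance
  ∂cdf = df − cf + cd,
  ∂deg = eg − dg + de.
The 24×16 boundary matrix has rank 15 and Smith normal form diag(1,1,1,1,1,1,1,1,1,1,1,1,1,1,1).

From H_k ≅ ker(∂_k) / im(∂_{k+1}) we obtain:

  H_0: rank C_0 − rank ∂_1 = 8 − 7 = 1, and the invariant factors of ∂_1 are all 1, so H_0 = Z.

(K is a triangulation of the torus T^2.)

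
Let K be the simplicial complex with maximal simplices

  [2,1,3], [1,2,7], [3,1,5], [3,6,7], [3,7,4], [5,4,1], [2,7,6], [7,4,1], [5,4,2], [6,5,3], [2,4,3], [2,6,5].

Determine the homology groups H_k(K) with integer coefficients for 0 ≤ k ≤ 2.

H_0 = Z,  H_1 = Z/2,  H_2 = 0.

Take the total order 1 < 2 < 3 < 4 < 5 < 6 < 7 on the vertex set. Then K (dimension 2) consists of the simplices:

  0-simplices (7): [1], [2], [3], [4], [5], [6], [7]
  1-simplices (18): [1,2], [1,3], [1,4], [1,5], [1,7], [2,3], [2,4], [2,5], [2,6], [2,7], [3,4], [3,5], [3,6], [3,7], [4,5], [4,7], [5,6], [6,7]
  2-simplices (12): [1,2,3], [1,2,7], [1,3,5], [1,4,5], [1,4,7], [2,3,4], [2,4,5], [2,5,6], [2,6,7], [3,4,7], [3,5,6], [3,6,7]

so the chain groups are C_0 ≅ Z^7, C_1 ≅ Z^18, C_2 ≅ Z^12.

Boundary ∂_1: C_1 → C_0 maps an edge to its endpoints' difference, ∂[p,q] = q − p.
This gives a 7×18 integer matrix of rank 6; reducing to Smith normal form yields diagonal entries (1,1,1,1,1,1).

The boundary map ∂_2: C_2 → C_1 sends each 2-simplex [p,q,r] to [q,r] − [p,r] + [p,q]. For instance
  ∂[2,4,5] = [4,5] − [2,5] + [2,4],
  ∂[3,5,6] = [5,6] − [3,6] + [3,5].
The 18×12 boundary matrix has rank 12 and Smith normal form diag(1,1,1,1,1,1,1,1,1,1,1,2).

Now H_k = ker ∂_k / im ∂_{k+1}, so:

  H_0: rank C_0 − rank ∂_1 = 7 − 6 = 1, and the invariant factors of ∂_1 are all 1, so H_0 ≅ Z.
  H_1: rank ker ∂_1 − rank ∂_2 = (18 − 6) − 12 = 0, and ∂_2 has invariant factor 2 > 1, so H_1 ≅ Z/2.
  H_2: rank ker ∂_2 − rank ∂_3 = (12 − 12) − 0 = 0, and there is no ∂_3, so H_2 ≅ 0.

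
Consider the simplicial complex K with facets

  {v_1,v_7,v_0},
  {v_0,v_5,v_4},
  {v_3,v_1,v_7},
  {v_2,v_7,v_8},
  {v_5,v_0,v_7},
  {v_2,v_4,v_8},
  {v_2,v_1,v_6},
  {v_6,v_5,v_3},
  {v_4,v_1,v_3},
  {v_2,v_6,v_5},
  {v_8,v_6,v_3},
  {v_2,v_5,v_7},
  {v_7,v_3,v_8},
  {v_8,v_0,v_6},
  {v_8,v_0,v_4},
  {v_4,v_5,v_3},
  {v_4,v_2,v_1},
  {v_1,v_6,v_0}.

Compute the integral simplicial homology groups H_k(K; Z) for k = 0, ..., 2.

Take the total order v_0 < v_1 < v_2 < v_3 < v_4 < v_5 < v_6 < v_7 < v_8 on the vertex set. Then K (dimension 2) consists of the simplices:

  0-simplices (9): [v_0], [v_1], [v_2], [v_3], [v_4], [v_5], [v_6], [v_7], [v_8]
  1-simplices (27): (27 of them)
  2-simplices (18): (18 of them)

giving chain groups C_0 ≅ Z^9, C_1 ≅ Z^27, C_2 ≅ Z^18.

Boundary ∂_1: C_1 → C_0 is given by ∂[p,q] = [q] − [p].
As a 9×27 matrix over Z this has rank 8, with invariant factors (1,1,1,1,1,1,1,1).

Boundary ∂_2: C_2 → C_1 sends each 2-simplex [p,q,r] to [q,r] − [p,r] + [p,q]. For instance
  ∂[v_2,v_5,v_6] = [v_5,v_6] − [v_2,v_6] + [v_2,v_5],
  ∂[v_3,v_4,v_5] = [v_4,v_5] − [v_3,v_5] + [v_3,v_4].
The 27×18 boundary matrix has rank 17 and Smith normal form diag(1,1,1,1,1,1,1,1,1,1,1,1,1,1,1,1,1).

From H_k ≅ ker(∂_k) / im(∂_{k+1}) we obtain:

  H_0: rank C_0 − rank ∂_1 = 9 − 8 = 1, and the invariant factors of ∂_1 are all 1, so H_0 ≅ Z.
  H_1: rank ker ∂_1 − rank ∂_2 = (27 − 8) − 17 = 2, and the invariant factors of ∂_2 are all 1, so H_1 ≅ Z^2.
  H_2: rank ker ∂_2 − rank ∂_3 = (18 − 17) − 0 = 1, and there is no ∂_3, so H_2 ≅ Z.

As a check, the Euler characteristic is 9 − 27 + 18 = 0, which agrees with 1 − 2 + 1 = 0.

H_0 ≅ Z,  H_1 ≅ Z^2,  H_2 ≅ Z.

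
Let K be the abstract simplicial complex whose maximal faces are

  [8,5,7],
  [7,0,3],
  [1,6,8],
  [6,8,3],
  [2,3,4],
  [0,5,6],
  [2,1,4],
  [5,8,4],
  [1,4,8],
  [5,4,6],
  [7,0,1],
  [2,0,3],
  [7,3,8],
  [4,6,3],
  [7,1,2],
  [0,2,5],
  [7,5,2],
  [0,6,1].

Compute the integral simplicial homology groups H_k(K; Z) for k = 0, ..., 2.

H_0 ≅ Z,  H_1 ≅ Z ⊕ Z/2Z,  H_2 = 0.

K has 9 vertices, 27 edges, 18 triangles.
rank ∂_0 = 0, rank ∂_1 = 8 ⇒ b_0 = 9 − 0 − 8 = 1; all invariant factors of ∂_1 are 1 so no torsion. So H_0 = Z.
rank ∂_1 = 8, rank ∂_2 = 18 ⇒ b_1 = 27 − 8 − 18 = 1; ∂_2 has invariant factor(s) [2] giving torsion. So H_1 = Z ⊕ Z/2Z.
rank ∂_2 = 18, rank ∂_3 = 0 ⇒ b_2 = 18 − 18 − 0 = 0. So H_2 = 0.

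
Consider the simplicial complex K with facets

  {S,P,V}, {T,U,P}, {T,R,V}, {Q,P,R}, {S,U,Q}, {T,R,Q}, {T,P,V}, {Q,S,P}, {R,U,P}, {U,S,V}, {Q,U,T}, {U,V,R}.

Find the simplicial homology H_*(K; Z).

K has 7 vertices, 18 edges, 12 triangles.
rank ∂_0 = 0, rank ∂_1 = 6 ⇒ b_0 = 7 − 0 − 6 = 1; all invariant factors of ∂_1 are 1 so no torsion. So H_0 ≅ Z.
rank ∂_1 = 6, rank ∂_2 = 12 ⇒ b_1 = 18 − 6 − 12 = 0; ∂_2 has invariant factor(s) [2] giving torsion. So H_1 ≅ Z/2.
rank ∂_2 = 12, rank ∂_3 = 0 ⇒ b_2 = 12 − 12 − 0 = 0. So H_2 ≅ 0.

H_0 = Z,  H_1 = Z/2,  H_2 = 0.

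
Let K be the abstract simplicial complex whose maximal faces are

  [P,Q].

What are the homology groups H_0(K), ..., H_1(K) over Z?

H_0 ≅ Z,  H_1 = 0.

K has 2 vertices, 1 edge.
rank ∂_0 = 0, rank ∂_1 = 1 ⇒ b_0 = 2 − 0 − 1 = 1; all invariant factors of ∂_1 are 1 so no torsion. So H_0 ≅ Z.
rank ∂_1 = 1, rank ∂_2 = 0 ⇒ b_1 = 1 − 1 − 0 = 0. So H_1 ≅ 0.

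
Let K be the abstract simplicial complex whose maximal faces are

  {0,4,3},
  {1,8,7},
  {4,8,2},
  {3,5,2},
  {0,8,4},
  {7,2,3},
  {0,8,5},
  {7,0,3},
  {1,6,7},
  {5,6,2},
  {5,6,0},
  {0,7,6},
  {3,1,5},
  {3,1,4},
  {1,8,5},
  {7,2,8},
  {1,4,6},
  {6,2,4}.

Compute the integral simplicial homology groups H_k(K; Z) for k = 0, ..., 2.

Fix the vertex order 0 < 1 < 2 < 3 < 4 < 5 < 6 < 7 < 8 and write every simplex with vertices in increasing order. Then dim K = 2 and the simplices of K are:

  0-simplices (9): [0], [1], [2], [3], [4], [5], [6], [7], [8]
  1-simplices (27): (27 of them)
  2-simplices (18): [0,3,4], [0,3,7], [0,4,8], [0,5,6], [0,5,8], [0,6,7], [1,3,4], [1,3,5], [1,4,6], [1,5,8], [1,6,7], [1,7,8], [2,3,5], [2,3,7], [2,4,6], [2,4,8], [2,5,6], [2,7,8]

so the chain groups are C_0 ≅ Z^9, C_1 ≅ Z^27, C_2 ≅ Z^18.

∂_1: C_1 → C_0 is given by ∂[p,q] = [q] − [p]. For instance
  ∂[5,6] = [6] − [5].
As a 9×27 matrix over Z this has rank 8, with invariant factors (1,1,1,1,1,1,1,1).

The boundary map ∂_2: C_2 → C_1 sends each 2-simplex [p,q,r] to [q,r] − [p,r] + [p,q]. For instance
  ∂[0,3,4] = [3,4] − [0,4] + [0,3],
  ∂[0,3,7] = [3,7] − [0,7] + [0,3].
As a 27×18 matrix over Z this has rank 17, with invariant factors (1,1,1,1,1,1,1,1,1,1,1,1,1,1,1,1,1).

From H_k ≅ ker(∂_k) / im(∂_{k+1}) we obtain:

  H_0: rank C_0 − rank ∂_1 = 9 − 8 = 1, and the invariant factors of ∂_1 are all 1, so H_0 = Z.
  H_1: rank ker ∂_1 − rank ∂_2 = (27 − 8) − 17 = 2, and the invariant factors of ∂_2 are all 1, so H_1 = Z^2.
  H_2: rank ker ∂_2 − rank ∂_3 = (18 − 17) − 0 = 1, and there is no ∂_3, so H_2 = Z.

H_0 ≅ Z,  H_1 ≅ Z^2,  H_2 ≅ Z.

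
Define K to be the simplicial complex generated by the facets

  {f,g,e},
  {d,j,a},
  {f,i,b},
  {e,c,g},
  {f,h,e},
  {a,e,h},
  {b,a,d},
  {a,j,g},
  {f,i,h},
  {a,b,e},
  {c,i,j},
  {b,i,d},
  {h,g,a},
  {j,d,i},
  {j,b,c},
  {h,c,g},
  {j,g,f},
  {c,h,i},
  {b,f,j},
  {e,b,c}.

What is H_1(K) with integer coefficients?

We work with the vertex ordering a < b < c < d < e < f < g < h < i < j. The simplices of K, each written with vertices in increasing order, are:

  0-simplices (10): a, b, c, d, e, f, g, h, i, j
  1-simplices (30): ab, ad, ae, ag, ah, aj, bc, bd, be, bf, bi, bj, ce, cg, ch, ci, cj, di, dj, ef, eg, eh, fg, fh, fi, fj, gh, gj, hi, ij
  2-simplices (20): abd, abe, adj, aeh, agh, agj, bce, bcj, bdi, bfi, bfj, ceg, cgh, chi, cij, dij, efg, efh, fgj, fhi

Hence C_0 ≅ Z^10, C_1 ≅ Z^30, C_2 ≅ Z^20.

∂_1: C_1 → C_0 sends each edge [p,q] (with p < q) to q − p. For instance
  ∂hi = i − h.
As a 10×30 matrix over Z this has rank 9, with invariant factors (1,1,1,1,1,1,1,1,1).

Boundary ∂_2: C_2 → C_1 sends each 2-simplex [p,q,r] to [q,r] − [p,r] + [p,q]. For instance
  ∂bfi = fi − bi + bf,
  ∂dij = ij − dj + di.
The resulting 30×20 matrix has rank 20, and its Smith normal form has invariant factors (1,1,1,1,1,1,1,1,1,1,1,1,1,1,1,1,1,1,1,2).

Now H_k = ker ∂_k / im ∂_{k+1}, so:

  H_1: rank ker ∂_1 − rank ∂_2 = (30 − 9) − 20 = 1, and ∂_2 has invariant factor 2 > 1, so H_1 = Z ⊕ Z_2.

(K is a triangulation of the Klein bottle.)

H_1 = Z ⊕ Z_2.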